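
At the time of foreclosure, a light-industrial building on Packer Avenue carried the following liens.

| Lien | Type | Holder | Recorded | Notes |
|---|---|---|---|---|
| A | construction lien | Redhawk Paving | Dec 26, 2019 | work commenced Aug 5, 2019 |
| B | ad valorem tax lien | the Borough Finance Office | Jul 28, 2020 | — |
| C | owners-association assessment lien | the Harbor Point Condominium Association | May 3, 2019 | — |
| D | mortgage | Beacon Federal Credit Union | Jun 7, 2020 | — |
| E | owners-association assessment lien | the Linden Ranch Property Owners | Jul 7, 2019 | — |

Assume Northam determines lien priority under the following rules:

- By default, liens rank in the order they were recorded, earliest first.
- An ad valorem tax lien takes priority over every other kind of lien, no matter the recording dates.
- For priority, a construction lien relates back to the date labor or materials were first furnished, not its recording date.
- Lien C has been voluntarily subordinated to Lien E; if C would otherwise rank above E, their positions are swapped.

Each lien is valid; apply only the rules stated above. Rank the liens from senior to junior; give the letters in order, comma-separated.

First, effective dates: A's effective date is Aug 5, 2019, when work began.
B is an ad valorem tax lien, so it outranks all other liens regardless of date.
The other liens, earliest effective date first: C (May 3, 2019), E (Jul 7, 2019), A (Aug 5, 2019), D (Jun 7, 2020).
Because C would otherwise rank above E, the subordination swaps them.

B, E, C, A, D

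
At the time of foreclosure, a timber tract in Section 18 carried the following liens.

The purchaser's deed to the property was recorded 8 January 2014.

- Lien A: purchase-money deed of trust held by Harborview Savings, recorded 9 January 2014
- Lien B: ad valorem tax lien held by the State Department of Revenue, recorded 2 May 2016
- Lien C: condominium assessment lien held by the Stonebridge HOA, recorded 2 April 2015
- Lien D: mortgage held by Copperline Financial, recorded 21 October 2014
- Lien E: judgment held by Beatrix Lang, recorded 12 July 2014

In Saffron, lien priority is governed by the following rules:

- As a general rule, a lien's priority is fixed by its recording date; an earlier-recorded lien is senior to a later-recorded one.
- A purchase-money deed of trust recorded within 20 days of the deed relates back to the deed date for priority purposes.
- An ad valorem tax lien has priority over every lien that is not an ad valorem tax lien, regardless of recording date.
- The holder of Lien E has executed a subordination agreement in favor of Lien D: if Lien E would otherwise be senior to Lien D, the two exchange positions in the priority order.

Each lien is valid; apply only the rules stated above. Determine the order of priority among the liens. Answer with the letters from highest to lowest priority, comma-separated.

B, A, D, E, C

Effective dates after the stated exceptions: A was recorded within the 20-day window, so its effective date is the deed date 8 January 2014.
As an ad valorem tax lien, B is senior to every other lien.
Among the remaining liens, by effective date: A (8 January 2014), E (12 July 2014), D (21 October 2014), C (2 April 2015).
Because E would otherwise rank above D, the subordination swaps them.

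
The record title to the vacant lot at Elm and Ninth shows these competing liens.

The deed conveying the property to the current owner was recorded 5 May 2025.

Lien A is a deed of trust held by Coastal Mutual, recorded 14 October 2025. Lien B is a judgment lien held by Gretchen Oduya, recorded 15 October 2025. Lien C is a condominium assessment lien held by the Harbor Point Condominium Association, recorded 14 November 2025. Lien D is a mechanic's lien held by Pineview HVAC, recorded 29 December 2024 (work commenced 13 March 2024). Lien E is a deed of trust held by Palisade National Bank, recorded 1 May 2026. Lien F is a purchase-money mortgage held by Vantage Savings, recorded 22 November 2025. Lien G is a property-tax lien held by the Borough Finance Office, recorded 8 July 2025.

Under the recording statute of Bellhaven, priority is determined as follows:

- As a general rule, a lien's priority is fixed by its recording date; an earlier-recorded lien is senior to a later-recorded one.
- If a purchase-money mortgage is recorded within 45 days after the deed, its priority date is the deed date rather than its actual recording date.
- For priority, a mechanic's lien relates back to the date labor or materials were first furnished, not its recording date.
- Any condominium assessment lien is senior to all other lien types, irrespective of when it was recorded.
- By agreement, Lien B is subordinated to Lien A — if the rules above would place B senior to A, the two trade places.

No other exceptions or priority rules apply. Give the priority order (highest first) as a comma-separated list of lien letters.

C, D, G, A, B, F, E

First, effective dates: D relates back to 13 March 2024 (work commenced); F missed the 45-day window (201 days after the deed), so its recording date stands.
As a condominium assessment lien, C is senior to every other lien.
Among the remaining liens, by effective date: D (13 March 2024), G (8 July 2025), A (14 October 2025), B (15 October 2025), F (22 November 2025), E (1 May 2026).
B is already junior to A, so the subordination agreement changes nothing.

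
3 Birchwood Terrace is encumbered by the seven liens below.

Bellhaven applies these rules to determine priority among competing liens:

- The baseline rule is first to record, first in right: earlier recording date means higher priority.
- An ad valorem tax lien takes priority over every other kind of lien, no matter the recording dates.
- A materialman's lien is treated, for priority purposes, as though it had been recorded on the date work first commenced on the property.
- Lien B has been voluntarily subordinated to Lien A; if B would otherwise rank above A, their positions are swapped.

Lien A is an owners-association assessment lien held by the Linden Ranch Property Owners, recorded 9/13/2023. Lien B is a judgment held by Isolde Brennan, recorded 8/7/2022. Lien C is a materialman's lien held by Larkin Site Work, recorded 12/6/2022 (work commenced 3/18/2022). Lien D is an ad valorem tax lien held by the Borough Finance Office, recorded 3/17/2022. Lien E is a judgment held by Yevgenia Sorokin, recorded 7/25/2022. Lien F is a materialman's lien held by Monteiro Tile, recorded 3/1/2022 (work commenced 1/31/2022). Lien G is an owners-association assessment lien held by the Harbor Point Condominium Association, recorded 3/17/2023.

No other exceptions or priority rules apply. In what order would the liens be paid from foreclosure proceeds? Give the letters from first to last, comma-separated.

D, F, C, E, A, G, B

First, effective dates: C is treated as recorded 3/18/2022, the work-commencement date; F is treated as recorded 1/31/2022, the work-commencement date.
D is an ad valorem tax lien and takes priority over every other lien.
The other liens, earliest effective date first: F (1/31/2022), C (3/18/2022), E (7/25/2022), B (8/7/2022), G (3/17/2023), A (9/13/2023).
B would otherwise be senior to A, so under the subordination agreement B and A exchange positions.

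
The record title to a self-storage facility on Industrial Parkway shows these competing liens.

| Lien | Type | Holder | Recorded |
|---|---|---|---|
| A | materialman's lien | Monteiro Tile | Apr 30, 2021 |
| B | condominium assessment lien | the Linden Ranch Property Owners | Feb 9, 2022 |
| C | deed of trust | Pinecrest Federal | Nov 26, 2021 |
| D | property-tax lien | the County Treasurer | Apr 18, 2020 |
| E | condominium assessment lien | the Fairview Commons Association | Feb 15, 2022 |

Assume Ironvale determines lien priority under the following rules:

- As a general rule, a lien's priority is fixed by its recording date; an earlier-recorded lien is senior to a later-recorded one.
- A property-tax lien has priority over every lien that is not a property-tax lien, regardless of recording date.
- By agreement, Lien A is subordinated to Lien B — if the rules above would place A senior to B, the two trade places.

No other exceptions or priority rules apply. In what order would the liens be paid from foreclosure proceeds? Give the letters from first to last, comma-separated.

D, B, C, A, E

As a property-tax lien, D is senior to every other lien.
Among the remaining liens, by effective date: A (Apr 30, 2021), C (Nov 26, 2021), B (Feb 9, 2022), E (Feb 15, 2022).
A is senior to B before the subordination, so the two trade places.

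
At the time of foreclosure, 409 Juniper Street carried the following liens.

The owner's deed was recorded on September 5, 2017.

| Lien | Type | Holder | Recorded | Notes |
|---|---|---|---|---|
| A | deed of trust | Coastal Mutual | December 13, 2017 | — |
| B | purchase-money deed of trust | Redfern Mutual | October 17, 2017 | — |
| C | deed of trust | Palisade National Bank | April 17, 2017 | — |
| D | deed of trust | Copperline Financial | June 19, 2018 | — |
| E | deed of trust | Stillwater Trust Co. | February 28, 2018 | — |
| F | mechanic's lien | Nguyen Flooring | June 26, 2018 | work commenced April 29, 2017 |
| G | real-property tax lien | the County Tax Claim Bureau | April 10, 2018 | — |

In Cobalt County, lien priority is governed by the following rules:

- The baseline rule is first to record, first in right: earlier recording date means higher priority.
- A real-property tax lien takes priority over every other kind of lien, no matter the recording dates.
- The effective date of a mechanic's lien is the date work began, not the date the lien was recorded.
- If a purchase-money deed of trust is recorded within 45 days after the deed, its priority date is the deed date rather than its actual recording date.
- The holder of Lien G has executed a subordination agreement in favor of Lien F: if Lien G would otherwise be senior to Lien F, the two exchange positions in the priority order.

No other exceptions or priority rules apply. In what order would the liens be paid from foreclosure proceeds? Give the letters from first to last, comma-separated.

First, effective dates: B relates back to the deed date September 5, 2017; F is treated as recorded April 29, 2017, the work-commencement date.
G is a real-property tax lien, so it outranks all other liens regardless of date.
Among the remaining liens, by effective date: C (April 17, 2017), F (April 29, 2017), B (September 5, 2017), A (December 13, 2017), E (February 28, 2018), D (June 19, 2018).
G would otherwise be senior to F, so under the subordination agreement G and F exchange positions.

F, C, G, B, A, E, D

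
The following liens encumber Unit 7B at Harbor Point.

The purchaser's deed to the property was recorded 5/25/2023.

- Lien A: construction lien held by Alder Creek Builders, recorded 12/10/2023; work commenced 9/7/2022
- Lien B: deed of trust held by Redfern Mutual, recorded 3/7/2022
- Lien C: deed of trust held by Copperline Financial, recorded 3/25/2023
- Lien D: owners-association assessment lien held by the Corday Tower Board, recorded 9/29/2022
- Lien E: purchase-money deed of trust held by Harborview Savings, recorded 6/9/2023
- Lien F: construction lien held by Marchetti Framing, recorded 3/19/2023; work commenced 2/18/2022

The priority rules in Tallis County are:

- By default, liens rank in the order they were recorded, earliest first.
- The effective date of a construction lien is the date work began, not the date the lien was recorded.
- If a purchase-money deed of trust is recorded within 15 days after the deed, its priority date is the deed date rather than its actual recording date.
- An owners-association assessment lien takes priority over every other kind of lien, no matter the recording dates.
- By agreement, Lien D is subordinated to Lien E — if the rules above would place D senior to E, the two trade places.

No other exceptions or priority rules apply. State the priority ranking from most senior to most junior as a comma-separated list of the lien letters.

E, F, B, A, C, D

Adjusting effective dates: A's effective date is 9/7/2022, when work began; E relates back to the deed date 5/25/2023; F relates back to 2/18/2022 (work commenced).
D is an owners-association assessment lien and takes priority over every other lien.
The other liens, earliest effective date first: F (2/18/2022), B (3/7/2022), A (9/7/2022), C (3/25/2023), E (5/25/2023).
The subordination applies — D was senior to E — so D and E swap.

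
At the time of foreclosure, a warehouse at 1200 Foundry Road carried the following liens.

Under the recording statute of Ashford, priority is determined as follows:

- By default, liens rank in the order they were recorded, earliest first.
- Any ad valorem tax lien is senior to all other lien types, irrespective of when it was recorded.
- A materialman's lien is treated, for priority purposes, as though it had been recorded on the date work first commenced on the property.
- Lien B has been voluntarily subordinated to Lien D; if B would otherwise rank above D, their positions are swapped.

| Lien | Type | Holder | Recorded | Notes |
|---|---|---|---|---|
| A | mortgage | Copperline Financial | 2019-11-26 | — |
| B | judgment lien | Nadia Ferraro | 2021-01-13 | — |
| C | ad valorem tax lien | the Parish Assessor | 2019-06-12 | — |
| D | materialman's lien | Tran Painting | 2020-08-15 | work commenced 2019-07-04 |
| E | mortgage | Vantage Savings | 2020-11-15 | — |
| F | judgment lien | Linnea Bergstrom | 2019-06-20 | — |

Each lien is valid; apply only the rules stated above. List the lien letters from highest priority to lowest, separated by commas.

First, effective dates: D's effective date is 2019-07-04, when work began.
C, as an ad valorem tax lien, has superpriority and ranks first.
The other liens, earliest effective date first: F (2019-06-20), D (2019-07-04), A (2019-11-26), E (2020-11-15), B (2021-01-13).
B is already junior to D, so the subordination agreement changes nothing.

C, F, D, A, E, B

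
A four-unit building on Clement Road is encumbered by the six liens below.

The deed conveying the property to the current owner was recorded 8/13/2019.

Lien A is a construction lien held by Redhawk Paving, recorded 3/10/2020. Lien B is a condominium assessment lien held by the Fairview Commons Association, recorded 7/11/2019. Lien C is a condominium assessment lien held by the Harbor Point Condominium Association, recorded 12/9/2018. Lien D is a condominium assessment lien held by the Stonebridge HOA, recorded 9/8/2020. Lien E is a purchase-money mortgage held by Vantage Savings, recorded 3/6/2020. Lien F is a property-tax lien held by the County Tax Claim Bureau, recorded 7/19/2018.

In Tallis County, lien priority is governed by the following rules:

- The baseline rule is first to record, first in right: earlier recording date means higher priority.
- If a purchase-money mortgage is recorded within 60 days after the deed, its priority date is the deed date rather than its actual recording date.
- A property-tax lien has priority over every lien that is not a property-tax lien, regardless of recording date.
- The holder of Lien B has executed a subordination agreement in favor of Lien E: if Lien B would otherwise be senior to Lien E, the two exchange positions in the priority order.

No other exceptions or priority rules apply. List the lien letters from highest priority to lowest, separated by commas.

Effective dates: E was recorded 206 days after the deed — beyond 60 days — so no relation-back applies.
F is a property-tax lien, so it outranks all other liens regardless of date.
Among the remaining liens, by effective date: C (12/9/2018), B (7/11/2019), E (3/6/2020), A (3/10/2020), D (9/8/2020).
Because B would otherwise rank above E, the subordination swaps them.

F, C, E, B, A, D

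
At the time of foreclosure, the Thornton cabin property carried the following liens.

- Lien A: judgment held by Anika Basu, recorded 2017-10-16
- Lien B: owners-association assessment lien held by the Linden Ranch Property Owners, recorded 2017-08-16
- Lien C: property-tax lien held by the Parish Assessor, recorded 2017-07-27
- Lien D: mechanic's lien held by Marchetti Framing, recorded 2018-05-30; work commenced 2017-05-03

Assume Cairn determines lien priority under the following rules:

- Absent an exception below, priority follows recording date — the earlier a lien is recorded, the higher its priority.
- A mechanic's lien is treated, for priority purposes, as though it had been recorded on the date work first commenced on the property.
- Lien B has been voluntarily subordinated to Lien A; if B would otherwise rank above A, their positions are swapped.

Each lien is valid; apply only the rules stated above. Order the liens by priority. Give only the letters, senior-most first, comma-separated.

D, C, A, B

First, effective dates: D is treated as recorded 2017-05-03, the work-commencement date.
By effective date, earliest first: D (2017-05-03), C (2017-07-27), B (2017-08-16), A (2017-10-16).
The subordination applies — B was senior to A — so B and A swap.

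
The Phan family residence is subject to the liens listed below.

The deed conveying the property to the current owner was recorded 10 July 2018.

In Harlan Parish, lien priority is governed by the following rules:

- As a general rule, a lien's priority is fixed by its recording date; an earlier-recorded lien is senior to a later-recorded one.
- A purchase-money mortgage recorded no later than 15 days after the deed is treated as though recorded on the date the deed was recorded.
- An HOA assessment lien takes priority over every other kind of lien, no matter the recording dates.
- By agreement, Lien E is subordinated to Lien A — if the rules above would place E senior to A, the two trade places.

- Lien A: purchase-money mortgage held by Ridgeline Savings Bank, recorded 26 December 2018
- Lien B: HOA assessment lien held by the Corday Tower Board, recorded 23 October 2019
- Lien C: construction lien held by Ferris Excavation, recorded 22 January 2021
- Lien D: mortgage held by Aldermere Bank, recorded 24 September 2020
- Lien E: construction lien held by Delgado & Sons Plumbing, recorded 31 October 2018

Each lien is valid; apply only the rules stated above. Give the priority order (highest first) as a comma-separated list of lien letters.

Effective dates: A missed the 15-day window (169 days after the deed), so its recording date stands.
B, as an HOA assessment lien, has superpriority and ranks first.
The other liens, earliest effective date first: E (31 October 2018), A (26 December 2018), D (24 September 2020), C (22 January 2021).
E is senior to A before the subordination, so the two trade places.

B, A, E, D, C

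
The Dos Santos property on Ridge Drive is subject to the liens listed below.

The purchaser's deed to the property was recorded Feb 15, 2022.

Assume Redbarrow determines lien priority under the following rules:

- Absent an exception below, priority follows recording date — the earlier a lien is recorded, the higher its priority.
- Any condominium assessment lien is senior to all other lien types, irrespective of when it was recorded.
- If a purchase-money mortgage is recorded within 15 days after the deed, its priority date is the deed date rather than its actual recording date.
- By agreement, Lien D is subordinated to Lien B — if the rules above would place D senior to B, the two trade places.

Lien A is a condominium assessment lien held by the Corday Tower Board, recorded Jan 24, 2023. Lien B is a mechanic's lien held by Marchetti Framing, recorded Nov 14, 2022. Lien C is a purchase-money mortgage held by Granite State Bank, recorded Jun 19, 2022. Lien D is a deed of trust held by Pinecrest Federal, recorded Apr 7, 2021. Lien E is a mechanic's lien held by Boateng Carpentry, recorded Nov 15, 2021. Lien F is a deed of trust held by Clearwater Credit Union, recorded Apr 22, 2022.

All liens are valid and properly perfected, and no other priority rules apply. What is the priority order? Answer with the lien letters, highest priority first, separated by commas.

A, B, E, F, C, D

Adjusting effective dates: C missed the 15-day window (124 days after the deed), so its recording date stands.
A is a condominium assessment lien and takes priority over every other lien.
The other liens, earliest effective date first: D (Apr 7, 2021), E (Nov 15, 2021), F (Apr 22, 2022), C (Jun 19, 2022), B (Nov 14, 2022).
Because D would otherwise rank above B, the subordination swaps them.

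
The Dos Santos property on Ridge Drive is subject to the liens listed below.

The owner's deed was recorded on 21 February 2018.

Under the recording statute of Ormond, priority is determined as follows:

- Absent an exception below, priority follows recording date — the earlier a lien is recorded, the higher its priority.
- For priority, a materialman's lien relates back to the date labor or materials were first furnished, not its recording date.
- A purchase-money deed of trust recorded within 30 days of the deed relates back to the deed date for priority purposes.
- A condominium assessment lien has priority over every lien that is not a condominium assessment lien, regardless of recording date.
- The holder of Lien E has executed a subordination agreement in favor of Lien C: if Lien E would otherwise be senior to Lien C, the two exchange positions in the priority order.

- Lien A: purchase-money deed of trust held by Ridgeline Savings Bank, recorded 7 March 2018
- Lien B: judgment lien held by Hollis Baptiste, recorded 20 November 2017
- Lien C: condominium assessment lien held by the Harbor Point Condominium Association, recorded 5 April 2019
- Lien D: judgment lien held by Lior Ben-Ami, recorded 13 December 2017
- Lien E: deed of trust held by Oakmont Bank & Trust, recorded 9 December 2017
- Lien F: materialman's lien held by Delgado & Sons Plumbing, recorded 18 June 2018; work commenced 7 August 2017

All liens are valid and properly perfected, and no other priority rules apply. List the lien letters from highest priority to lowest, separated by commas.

C, F, B, E, D, A

Adjusting effective dates: A was recorded within the 30-day window, so its effective date is the deed date 21 February 2018; F relates back to 7 August 2017 (work commenced).
C, as a condominium assessment lien, has superpriority and ranks first.
Ordering the rest by effective date: F (7 August 2017), B (20 November 2017), E (9 December 2017), D (13 December 2017), A (21 February 2018).
E is already junior to C, so the subordination agreement changes nothing.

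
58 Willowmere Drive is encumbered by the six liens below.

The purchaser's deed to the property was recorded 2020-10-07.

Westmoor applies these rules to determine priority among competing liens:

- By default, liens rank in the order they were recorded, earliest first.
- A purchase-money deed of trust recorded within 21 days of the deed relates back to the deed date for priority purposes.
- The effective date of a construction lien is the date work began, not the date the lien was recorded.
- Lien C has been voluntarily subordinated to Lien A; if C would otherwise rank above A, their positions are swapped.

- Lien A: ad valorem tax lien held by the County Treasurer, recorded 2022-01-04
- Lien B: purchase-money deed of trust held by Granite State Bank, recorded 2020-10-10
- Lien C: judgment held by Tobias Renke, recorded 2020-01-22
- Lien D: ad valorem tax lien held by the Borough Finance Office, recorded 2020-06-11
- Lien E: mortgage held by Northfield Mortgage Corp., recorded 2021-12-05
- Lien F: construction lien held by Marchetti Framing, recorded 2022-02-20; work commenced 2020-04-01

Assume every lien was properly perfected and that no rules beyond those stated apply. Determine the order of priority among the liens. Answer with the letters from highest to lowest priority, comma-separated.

A, F, D, B, E, C

Effective dates: B relates back to the deed date 2020-10-07; F's effective date is 2020-04-01, when work began.
By effective date, earliest first: C (2020-01-22), F (2020-04-01), D (2020-06-11), B (2020-10-07), E (2021-12-05), A (2022-01-04).
C would otherwise be senior to A, so under the subordination agreement C and A exchange positions.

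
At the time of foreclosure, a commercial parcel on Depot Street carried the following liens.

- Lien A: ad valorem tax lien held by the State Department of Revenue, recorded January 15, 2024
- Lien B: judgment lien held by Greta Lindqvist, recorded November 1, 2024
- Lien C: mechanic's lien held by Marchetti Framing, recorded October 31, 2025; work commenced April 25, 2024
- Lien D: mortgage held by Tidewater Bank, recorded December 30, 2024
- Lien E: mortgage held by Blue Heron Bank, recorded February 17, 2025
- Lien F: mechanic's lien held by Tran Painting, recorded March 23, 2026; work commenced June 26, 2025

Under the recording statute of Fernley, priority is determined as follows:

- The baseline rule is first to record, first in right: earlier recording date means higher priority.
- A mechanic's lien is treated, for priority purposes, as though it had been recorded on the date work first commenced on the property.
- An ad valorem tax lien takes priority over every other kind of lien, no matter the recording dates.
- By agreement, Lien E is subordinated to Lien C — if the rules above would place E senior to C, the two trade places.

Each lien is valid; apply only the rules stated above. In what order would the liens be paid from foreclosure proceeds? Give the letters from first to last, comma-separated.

Effective dates: C is treated as recorded April 25, 2024, the work-commencement date; F is treated as recorded June 26, 2025, the work-commencement date.
As an ad valorem tax lien, A is senior to every other lien.
Among the remaining liens, by effective date: C (April 25, 2024), B (November 1, 2024), D (December 30, 2024), E (February 17, 2025), F (June 26, 2025).
E is already junior to C, so the subordination agreement changes nothing.

A, C, B, D, E, F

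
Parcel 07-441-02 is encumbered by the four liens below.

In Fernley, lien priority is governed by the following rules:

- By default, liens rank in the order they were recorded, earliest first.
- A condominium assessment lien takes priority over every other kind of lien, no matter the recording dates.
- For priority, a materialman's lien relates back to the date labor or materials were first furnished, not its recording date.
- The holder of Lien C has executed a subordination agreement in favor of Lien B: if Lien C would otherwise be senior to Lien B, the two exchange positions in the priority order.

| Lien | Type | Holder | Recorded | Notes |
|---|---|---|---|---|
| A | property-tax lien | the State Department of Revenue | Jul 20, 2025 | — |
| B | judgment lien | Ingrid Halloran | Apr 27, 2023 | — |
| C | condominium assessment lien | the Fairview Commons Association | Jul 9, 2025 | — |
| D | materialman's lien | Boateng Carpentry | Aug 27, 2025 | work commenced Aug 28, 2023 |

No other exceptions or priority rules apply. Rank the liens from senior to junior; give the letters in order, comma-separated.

B, C, D, A

Effective dates after the stated exceptions: D is treated as recorded Aug 28, 2023, the work-commencement date.
As a condominium assessment lien, C is senior to every other lien.
Ordering the rest by effective date: B (Apr 27, 2023), D (Aug 28, 2023), A (Jul 20, 2025).
C would otherwise be senior to B, so under the subordination agreement C and B exchange positions.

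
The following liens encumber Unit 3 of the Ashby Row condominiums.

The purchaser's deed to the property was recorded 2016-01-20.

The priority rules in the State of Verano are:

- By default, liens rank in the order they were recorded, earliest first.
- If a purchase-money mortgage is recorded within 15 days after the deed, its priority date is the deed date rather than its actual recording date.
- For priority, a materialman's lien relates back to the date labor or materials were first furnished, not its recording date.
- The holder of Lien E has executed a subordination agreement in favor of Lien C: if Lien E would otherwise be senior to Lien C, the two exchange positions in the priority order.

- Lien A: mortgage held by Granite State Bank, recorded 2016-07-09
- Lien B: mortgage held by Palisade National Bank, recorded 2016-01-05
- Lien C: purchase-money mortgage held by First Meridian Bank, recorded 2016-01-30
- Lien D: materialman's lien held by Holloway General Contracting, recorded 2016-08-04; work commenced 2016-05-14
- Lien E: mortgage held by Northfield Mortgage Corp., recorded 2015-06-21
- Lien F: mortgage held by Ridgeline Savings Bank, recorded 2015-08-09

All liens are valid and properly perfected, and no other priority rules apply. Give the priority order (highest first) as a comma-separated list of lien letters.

Effective dates after the stated exceptions: C's effective date is the deed date, 2016-01-20; D is treated as recorded 2016-05-14, the work-commencement date.
By effective date: E (2015-06-21), F (2015-08-09), B (2016-01-05), C (2016-01-20), D (2016-05-14), A (2016-07-09).
E is senior to C before the subordination, so the two trade places.

C, F, B, E, D, A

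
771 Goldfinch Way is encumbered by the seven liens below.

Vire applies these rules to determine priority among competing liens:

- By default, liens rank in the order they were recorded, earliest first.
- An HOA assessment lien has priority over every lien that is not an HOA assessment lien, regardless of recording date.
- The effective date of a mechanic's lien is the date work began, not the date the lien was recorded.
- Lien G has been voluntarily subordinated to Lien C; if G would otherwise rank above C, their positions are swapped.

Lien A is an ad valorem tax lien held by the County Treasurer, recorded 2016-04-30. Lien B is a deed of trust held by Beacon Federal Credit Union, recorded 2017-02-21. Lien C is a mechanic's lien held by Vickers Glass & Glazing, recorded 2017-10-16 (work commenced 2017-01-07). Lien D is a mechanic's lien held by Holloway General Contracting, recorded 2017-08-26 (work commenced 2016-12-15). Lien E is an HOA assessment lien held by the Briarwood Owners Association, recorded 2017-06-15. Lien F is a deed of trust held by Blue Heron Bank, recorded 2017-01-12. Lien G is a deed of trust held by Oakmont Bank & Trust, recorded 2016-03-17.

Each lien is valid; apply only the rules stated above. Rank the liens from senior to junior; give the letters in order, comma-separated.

E, C, A, D, G, F, B

First, effective dates: C's effective date is 2017-01-07, when work began; D is treated as recorded 2016-12-15, the work-commencement date.
E is an HOA assessment lien, so it outranks all other liens regardless of date.
Among the remaining liens, by effective date: G (2016-03-17), A (2016-04-30), D (2016-12-15), C (2017-01-07), F (2017-01-12), B (2017-02-21).
G is senior to C before the subordination, so the two trade places.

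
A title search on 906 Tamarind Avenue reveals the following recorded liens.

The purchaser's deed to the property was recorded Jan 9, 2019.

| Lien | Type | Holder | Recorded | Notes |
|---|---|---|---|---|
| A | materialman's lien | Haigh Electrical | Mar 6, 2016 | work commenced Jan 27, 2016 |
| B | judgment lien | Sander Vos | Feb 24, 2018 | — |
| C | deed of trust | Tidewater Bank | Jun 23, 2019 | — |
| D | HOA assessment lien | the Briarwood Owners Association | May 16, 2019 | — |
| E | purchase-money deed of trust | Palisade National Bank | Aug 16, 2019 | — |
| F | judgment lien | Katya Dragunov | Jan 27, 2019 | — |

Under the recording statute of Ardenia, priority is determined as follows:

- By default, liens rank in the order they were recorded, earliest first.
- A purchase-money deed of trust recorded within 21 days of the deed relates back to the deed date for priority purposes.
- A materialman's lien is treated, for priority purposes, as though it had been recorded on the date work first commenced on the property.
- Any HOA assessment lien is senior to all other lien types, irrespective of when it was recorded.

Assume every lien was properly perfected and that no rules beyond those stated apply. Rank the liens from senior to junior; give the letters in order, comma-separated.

D, A, B, F, C, E

Effective dates: A's effective date is Jan 27, 2016, when work began; E was recorded 219 days after the deed — beyond 21 days — so no relation-back applies.
D is an HOA assessment lien, so it outranks all other liens regardless of date.
Remaining liens by effective date: A (Jan 27, 2016), B (Feb 24, 2018), F (Jan 27, 2019), C (Jun 23, 2019), E (Aug 16, 2019).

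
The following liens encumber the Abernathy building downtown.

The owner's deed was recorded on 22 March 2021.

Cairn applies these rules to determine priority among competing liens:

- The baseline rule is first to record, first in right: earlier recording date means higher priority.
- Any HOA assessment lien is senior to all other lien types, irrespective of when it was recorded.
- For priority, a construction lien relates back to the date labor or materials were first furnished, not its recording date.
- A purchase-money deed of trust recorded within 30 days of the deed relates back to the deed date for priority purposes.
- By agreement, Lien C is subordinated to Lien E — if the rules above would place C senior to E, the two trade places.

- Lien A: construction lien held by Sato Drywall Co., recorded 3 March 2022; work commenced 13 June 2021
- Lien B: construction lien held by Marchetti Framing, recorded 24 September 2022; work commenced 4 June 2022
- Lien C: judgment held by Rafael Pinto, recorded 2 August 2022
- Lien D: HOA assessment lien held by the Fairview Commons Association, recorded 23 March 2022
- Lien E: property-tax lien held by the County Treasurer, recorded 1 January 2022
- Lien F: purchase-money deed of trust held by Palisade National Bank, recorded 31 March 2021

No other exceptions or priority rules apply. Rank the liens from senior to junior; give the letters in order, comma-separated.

Effective dates: A relates back to 13 June 2021 (work commenced); B's effective date is 4 June 2022, when work began; F's effective date is the deed date, 22 March 2021.
D is an HOA assessment lien and takes priority over every other lien.
Ordering the rest by effective date: F (22 March 2021), A (13 June 2021), E (1 January 2022), B (4 June 2022), C (2 August 2022).
Since C is not senior to E, the subordination leaves the order unchanged.

D, F, A, E, B, C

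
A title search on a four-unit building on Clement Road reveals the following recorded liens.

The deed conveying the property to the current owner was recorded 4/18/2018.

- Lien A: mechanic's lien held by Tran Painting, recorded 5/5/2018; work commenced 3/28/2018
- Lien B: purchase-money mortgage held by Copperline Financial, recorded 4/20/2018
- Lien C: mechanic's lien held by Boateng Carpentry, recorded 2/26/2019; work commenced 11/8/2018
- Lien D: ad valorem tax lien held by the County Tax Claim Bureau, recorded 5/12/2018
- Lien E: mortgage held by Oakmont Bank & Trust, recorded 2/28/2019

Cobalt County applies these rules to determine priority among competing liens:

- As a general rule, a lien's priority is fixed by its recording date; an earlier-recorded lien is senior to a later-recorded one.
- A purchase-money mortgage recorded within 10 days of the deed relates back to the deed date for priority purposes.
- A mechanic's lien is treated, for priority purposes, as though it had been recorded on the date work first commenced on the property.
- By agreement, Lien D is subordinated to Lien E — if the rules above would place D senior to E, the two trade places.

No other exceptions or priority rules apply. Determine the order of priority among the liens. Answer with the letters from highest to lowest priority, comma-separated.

A, B, E, C, D

Effective dates: A's effective date is 3/28/2018, when work began; B's effective date is the deed date, 4/18/2018; C relates back to 11/8/2018 (work commenced).
Ordering by effective date: A (3/28/2018), B (4/18/2018), D (5/12/2018), C (11/8/2018), E (2/28/2019).
D would otherwise be senior to E, so under the subordination agreement D and E exchange positions.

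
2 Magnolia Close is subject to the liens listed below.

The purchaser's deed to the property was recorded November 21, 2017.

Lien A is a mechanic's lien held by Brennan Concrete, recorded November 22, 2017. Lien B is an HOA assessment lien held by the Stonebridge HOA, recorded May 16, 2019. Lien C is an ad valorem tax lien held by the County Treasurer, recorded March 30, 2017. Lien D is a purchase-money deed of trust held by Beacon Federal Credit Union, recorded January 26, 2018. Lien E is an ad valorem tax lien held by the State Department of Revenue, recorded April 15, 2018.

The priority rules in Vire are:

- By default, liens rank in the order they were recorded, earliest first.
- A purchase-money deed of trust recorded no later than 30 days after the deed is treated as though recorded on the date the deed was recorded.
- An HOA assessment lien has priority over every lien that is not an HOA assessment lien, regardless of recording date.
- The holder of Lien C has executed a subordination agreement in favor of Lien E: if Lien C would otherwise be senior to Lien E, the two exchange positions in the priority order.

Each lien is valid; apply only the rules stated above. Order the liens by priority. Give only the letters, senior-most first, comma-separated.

Effective dates after the stated exceptions: D was recorded 66 days after the deed, outside the 30-day window, so it keeps its recording date.
As an HOA assessment lien, B is senior to every other lien.
The other liens, earliest effective date first: C (March 30, 2017), A (November 22, 2017), D (January 26, 2018), E (April 15, 2018).
C would otherwise be senior to E, so under the subordination agreement C and E exchange positions.

B, E, A, D, C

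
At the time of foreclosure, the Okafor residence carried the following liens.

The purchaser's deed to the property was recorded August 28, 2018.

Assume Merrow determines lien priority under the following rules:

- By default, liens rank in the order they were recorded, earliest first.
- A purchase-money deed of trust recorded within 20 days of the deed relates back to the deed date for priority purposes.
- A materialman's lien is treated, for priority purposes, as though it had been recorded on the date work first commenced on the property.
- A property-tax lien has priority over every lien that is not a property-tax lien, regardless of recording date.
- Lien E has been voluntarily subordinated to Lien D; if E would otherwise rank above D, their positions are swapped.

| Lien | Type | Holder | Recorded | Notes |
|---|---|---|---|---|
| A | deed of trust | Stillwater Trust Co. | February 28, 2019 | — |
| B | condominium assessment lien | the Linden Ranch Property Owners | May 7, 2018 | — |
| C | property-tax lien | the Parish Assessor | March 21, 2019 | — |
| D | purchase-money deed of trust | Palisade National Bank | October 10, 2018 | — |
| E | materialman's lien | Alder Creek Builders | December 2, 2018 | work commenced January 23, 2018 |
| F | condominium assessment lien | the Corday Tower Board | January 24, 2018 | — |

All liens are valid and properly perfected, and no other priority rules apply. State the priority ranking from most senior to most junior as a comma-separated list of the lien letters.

C, D, F, B, E, A

Effective dates after the stated exceptions: D missed the 20-day window (43 days after the deed), so its recording date stands; E's effective date is January 23, 2018, when work began.
C is a property-tax lien, so it outranks all other liens regardless of date.
The other liens, earliest effective date first: E (January 23, 2018), F (January 24, 2018), B (May 7, 2018), D (October 10, 2018), A (February 28, 2019).
Because E would otherwise rank above D, the subordination swaps them.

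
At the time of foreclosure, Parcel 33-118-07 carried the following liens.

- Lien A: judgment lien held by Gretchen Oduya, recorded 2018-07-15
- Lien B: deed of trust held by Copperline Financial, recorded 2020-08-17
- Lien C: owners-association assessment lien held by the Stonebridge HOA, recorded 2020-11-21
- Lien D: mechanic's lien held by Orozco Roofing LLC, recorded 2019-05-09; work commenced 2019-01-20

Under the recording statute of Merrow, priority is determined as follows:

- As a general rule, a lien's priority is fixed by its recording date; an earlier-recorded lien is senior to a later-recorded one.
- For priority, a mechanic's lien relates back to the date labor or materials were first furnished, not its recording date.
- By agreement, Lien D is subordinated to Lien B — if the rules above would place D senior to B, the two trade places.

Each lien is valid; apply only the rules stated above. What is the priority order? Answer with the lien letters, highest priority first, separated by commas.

A, B, D, C

First, effective dates: D relates back to 2019-01-20 (work commenced).
By effective date, earliest first: A (2018-07-15), D (2019-01-20), B (2020-08-17), C (2020-11-21).
Because D would otherwise rank above B, the subordination swaps them.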